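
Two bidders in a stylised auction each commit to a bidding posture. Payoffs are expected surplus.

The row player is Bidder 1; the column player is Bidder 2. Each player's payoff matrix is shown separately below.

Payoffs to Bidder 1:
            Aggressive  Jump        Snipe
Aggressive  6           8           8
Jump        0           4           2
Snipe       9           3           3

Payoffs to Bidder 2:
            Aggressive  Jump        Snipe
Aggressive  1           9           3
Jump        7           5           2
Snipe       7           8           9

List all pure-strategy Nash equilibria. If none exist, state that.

The unique pure-strategy Nash equilibrium is (Aggressive, Jump).

(Aggressive, Aggressive): Bidder 1 can switch to Snipe (6 → 9). Not NE.
(Aggressive, Jump): Bidder 1 gets 8, best alternative 4; Bidder 2 gets 9, best alternative 3. No profitable deviation — NE.
(Aggressive, Snipe): Bidder 2 can switch to Jump (3 → 9). Not NE.
(Jump, Aggressive): Bidder 1 can switch to Aggressive (0 → 6). Not NE.
(Jump, Jump): Bidder 1 can switch to Aggressive (4 → 8). Not NE.
(Jump, Snipe): Bidder 1 can switch to Aggressive (2 → 8). Not NE.
(Snipe, Aggressive): Bidder 2 can switch to Jump (7 → 8). Not NE.
(Snipe, Jump): Bidder 1 can switch to Aggressive (3 → 8). Not NE.
(Snipe, Snipe): Bidder 1 can switch to Aggressive (3 → 8). Not NE.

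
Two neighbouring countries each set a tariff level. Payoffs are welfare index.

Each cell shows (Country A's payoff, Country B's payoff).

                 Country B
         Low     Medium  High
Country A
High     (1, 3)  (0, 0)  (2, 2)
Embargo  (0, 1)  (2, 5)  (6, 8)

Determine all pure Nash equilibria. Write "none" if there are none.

Country A against Low: payoffs 1, 0 → best response High.
Country A against Medium: payoffs 0, 2 → best response Embargo.
Country A against High: payoffs 2, 6 → best response Embargo.
Country B against High: payoffs 3, 0, 2 → best response Low.
Country B against Embargo: payoffs 1, 5, 8 → best response High.
Mutual best responses: (High, Low); (Embargo, High).

Pure-strategy Nash equilibria: (High, Low), (Embargo, High)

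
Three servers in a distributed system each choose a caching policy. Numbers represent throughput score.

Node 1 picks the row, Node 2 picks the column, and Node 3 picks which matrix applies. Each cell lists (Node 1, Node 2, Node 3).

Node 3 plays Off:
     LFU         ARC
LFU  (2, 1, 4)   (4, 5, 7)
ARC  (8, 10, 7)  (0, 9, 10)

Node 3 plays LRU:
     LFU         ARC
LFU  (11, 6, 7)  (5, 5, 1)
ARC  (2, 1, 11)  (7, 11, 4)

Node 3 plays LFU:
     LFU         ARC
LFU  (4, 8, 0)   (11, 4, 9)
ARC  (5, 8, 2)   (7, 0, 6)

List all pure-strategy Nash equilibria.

The unique pure-strategy Nash equilibrium is (LFU, LFU, LRU).

Node 1 against (LFU, Off): payoffs 2, 8 → best response ARC.
Node 1 against (LFU, LRU): payoffs 11, 2 → best response LFU.
Node 1 against (LFU, LFU): payoffs 4, 5 → best response ARC.
Node 1 against (ARC, Off): payoffs 4, 0 → best response LFU.
Node 1 against (ARC, LRU): payoffs 5, 7 → best response ARC.
Node 1 against (ARC, LFU): payoffs 11, 7 → best response LFU.
Node 2 against (LFU, Off): payoffs 1, 5 → best response ARC.
Node 2 against (LFU, LRU): payoffs 6, 5 → best response LFU.
Node 2 against (LFU, LFU): payoffs 8, 4 → best response LFU.
Node 2 against (ARC, Off): payoffs 10, 9 → best response LFU.
Node 2 against (ARC, LRU): payoffs 1, 11 → best response ARC.
Node 2 against (ARC, LFU): payoffs 8, 0 → best response LFU.
Node 3 against (LFU, LFU): payoffs 4, 7, 0 → best response LRU.
Node 3 against (LFU, ARC): payoffs 7, 1, 9 → best response LFU.
Node 3 against (ARC, LFU): payoffs 7, 11, 2 → best response LRU.
Node 3 against (ARC, ARC): payoffs 10, 4, 6 → best response Off.
Mutual best responses: (LFU, LFU, LRU).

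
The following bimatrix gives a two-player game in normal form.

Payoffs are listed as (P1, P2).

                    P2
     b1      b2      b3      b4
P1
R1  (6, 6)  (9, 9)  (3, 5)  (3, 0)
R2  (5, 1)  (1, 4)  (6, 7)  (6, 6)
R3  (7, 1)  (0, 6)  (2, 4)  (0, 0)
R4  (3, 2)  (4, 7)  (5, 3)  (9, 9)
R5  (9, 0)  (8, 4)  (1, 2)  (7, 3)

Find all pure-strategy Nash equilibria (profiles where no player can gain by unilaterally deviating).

P1 against b1: payoffs 6, 5, 7, 3, 9 → best response R5.
P1 against b2: payoffs 9, 1, 0, 4, 8 → best response R1.
P1 against b3: payoffs 3, 6, 2, 5, 1 → best response R2.
P1 against b4: payoffs 3, 6, 0, 9, 7 → best response R4.
P2 against R1: payoffs 6, 9, 5, 0 → best response b2.
P2 against R2: payoffs 1, 4, 7, 6 → best response b3.
P2 against R3: payoffs 1, 6, 4, 0 → best response b2.
P2 against R4: payoffs 2, 7, 3, 9 → best response b4.
P2 against R5: payoffs 0, 4, 2, 3 → best response b2.
Mutual best responses: (R1, b2); (R2, b3); (R4, b4).

(R1, b2); (R2, b3); (R4, b4)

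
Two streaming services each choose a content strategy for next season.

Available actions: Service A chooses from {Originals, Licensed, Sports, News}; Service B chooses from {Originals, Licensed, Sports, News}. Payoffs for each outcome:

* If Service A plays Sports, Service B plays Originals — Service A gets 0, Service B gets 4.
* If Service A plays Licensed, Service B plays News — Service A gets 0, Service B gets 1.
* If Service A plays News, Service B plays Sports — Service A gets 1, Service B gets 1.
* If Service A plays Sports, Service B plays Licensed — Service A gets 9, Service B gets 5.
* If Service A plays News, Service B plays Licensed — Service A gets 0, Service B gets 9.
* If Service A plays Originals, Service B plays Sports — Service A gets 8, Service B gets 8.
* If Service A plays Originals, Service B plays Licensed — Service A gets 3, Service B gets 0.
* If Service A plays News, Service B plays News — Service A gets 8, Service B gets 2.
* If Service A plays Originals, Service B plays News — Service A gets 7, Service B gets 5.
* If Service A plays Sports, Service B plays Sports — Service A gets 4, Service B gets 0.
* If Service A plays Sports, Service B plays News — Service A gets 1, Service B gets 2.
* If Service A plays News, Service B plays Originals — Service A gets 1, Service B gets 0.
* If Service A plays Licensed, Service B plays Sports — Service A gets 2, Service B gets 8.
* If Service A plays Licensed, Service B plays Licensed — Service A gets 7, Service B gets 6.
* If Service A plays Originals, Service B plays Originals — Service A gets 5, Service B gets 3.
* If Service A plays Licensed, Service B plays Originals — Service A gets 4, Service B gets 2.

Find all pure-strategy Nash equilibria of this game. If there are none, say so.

(Originals, Sports), (Sports, Licensed)

Service A against Originals: payoffs 5, 4, 0, 1 → best response Originals.
Service A against Licensed: payoffs 3, 7, 9, 0 → best response Sports.
Service A against Sports: payoffs 8, 2, 4, 1 → best response Originals.
Service A against News: payoffs 7, 0, 1, 8 → best response News.
Service B against Originals: payoffs 3, 0, 8, 5 → best response Sports.
Service B against Licensed: payoffs 2, 6, 8, 1 → best response Sports.
Service B against Sports: payoffs 4, 5, 0, 2 → best response Licensed.
Service B against News: payoffs 0, 9, 1, 2 → best response Licensed.
Mutual best responses: (Originals, Sports); (Sports, Licensed).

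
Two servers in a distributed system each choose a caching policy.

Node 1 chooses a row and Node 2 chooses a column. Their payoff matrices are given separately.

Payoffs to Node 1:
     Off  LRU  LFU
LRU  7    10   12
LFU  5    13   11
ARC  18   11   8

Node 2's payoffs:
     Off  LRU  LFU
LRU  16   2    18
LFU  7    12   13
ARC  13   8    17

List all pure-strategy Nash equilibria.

(LRU, Off): Node 1 can switch to ARC (7 → 18). Not NE.
(LRU, LRU): Node 1 can switch to LFU (10 → 13). Not NE.
(LRU, LFU): Node 1 gets 12, best alternative 11; Node 2 gets 18, best alternative 16. No profitable deviation — NE.
(LFU, Off): Node 1 can switch to LRU (5 → 7). Not NE.
(LFU, LRU): Node 2 can switch to LFU (12 → 13). Not NE.
(LFU, LFU): Node 1 can switch to LRU (11 → 12). Not NE.
(ARC, Off): Node 2 can switch to LFU (13 → 17). Not NE.
(ARC, LRU): Node 1 can switch to LFU (11 → 13). Not NE.
(ARC, LFU): Node 1 can switch to LRU (8 → 12). Not NE.

The unique pure-strategy Nash equilibrium is (LRU, LFU).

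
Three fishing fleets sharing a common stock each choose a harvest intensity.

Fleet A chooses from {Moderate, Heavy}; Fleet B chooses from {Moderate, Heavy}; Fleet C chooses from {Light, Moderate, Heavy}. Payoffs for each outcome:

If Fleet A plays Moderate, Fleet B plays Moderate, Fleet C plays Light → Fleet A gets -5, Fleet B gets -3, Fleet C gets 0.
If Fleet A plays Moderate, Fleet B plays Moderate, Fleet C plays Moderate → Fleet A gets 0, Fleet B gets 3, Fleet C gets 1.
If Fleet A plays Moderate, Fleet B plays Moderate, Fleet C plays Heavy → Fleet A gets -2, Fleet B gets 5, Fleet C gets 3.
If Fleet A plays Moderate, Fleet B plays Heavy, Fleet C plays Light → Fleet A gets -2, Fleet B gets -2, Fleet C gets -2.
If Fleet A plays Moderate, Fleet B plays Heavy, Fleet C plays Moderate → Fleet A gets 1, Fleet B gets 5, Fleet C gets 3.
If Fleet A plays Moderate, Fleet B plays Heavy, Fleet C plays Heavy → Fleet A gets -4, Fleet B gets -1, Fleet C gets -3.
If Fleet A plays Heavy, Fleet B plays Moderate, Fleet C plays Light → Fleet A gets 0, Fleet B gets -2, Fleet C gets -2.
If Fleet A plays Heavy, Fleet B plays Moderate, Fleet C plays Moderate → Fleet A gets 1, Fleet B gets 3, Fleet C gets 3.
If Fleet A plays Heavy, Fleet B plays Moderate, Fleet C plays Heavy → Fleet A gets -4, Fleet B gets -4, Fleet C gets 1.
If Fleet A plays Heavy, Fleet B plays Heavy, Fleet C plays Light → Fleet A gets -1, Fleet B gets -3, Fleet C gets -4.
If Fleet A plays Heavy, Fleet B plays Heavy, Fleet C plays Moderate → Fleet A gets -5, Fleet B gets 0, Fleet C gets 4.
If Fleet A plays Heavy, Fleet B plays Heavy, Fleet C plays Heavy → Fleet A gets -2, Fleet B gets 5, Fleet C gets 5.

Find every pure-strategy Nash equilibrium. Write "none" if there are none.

(Moderate, Moderate, Heavy); (Moderate, Heavy, Moderate); (Heavy, Moderate, Moderate); (Heavy, Heavy, Heavy)

(Moderate, Moderate, Light): Fleet A can switch to Heavy (-5 → 0). Not NE.
(Moderate, Moderate, Moderate): Fleet A can switch to Heavy (0 → 1). Not NE.
(Moderate, Moderate, Heavy): Fleet A gets -2, best alternative -4; Fleet B gets 5, best alternative -1; Fleet C gets 3, best alternative 1. No profitable deviation — NE.
(Moderate, Heavy, Light): Fleet A can switch to Heavy (-2 → -1). Not NE.
(Moderate, Heavy, Moderate): Fleet A gets 1, best alternative -5; Fleet B gets 5, best alternative 3; Fleet C gets 3, best alternative -2. No profitable deviation — NE.
(Moderate, Heavy, Heavy): Fleet A can switch to Heavy (-4 → -2). Not NE.
(Heavy, Moderate, Light): Fleet C can switch to Moderate (-2 → 3). Not NE.
(Heavy, Moderate, Moderate): Fleet A gets 1, best alternative 0; Fleet B gets 3, best alternative 0; Fleet C gets 3, best alternative 1. No profitable deviation — NE.
(Heavy, Moderate, Heavy): Fleet A can switch to Moderate (-4 → -2). Not NE.
(Heavy, Heavy, Light): Fleet B can switch to Moderate (-3 → -2). Not NE.
(Heavy, Heavy, Moderate): Fleet A can switch to Moderate (-5 → 1). Not NE.
(Heavy, Heavy, Heavy): Fleet A gets -2, best alternative -4; Fleet B gets 5, best alternative -4; Fleet C gets 5, best alternative 4. No profitable deviation — NE.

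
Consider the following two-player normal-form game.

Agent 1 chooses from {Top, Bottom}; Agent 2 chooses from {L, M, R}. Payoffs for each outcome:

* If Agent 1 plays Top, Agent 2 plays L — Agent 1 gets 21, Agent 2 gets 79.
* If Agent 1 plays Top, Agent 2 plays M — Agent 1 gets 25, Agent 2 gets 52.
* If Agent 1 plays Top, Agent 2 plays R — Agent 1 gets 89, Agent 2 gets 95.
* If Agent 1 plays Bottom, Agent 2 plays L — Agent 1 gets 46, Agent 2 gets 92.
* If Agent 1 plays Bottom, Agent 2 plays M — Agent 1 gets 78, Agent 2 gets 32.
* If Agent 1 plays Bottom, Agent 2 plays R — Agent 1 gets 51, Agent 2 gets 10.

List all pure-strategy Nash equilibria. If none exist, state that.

The pure Nash equilibria are (Top, R); (Bottom, L).

For each player, find the best response to each opponent profile; mutual best responses are the pure NE.
Agent 1 against L: payoffs 21, 46 → best response Bottom.
Agent 1 against M: payoffs 25, 78 → best response Bottom.
Agent 1 against R: payoffs 89, 51 → best response Top.
Agent 2 against Top: payoffs 79, 52, 95 → best response R.
Agent 2 against Bottom: payoffs 92, 32, 10 → best response L.
Mutual best responses: (Top, R); (Bottom, L).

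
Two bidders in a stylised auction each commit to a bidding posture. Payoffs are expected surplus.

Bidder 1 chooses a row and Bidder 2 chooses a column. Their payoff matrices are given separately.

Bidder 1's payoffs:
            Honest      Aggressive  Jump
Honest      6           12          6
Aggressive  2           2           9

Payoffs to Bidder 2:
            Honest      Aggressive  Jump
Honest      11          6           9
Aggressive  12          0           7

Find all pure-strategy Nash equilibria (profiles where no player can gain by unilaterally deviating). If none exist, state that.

For each player, find the best response to each opponent profile; mutual best responses are the pure NE.
Bidder 1 against Honest: payoffs 6, 2 → best response Honest.
Bidder 1 against Aggressive: payoffs 12, 2 → best response Honest.
Bidder 1 against Jump: payoffs 6, 9 → best response Aggressive.
Bidder 2 against Honest: payoffs 11, 6, 9 → best response Honest.
Bidder 2 against Aggressive: payoffs 12, 0, 7 → best response Honest.
Mutual best responses: (Honest, Honest).

The unique pure-strategy Nash equilibrium is (Honest, Honest).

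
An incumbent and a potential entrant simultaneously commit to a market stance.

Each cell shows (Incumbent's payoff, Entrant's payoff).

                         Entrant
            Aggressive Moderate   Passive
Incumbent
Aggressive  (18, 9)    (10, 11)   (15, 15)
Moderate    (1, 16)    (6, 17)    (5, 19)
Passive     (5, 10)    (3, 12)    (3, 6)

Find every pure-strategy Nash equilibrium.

Incumbent against Aggressive: payoffs 18, 1, 5 → best response Aggressive.
Incumbent against Moderate: payoffs 10, 6, 3 → best response Aggressive.
Incumbent against Passive: payoffs 15, 5, 3 → best response Aggressive.
Entrant against Aggressive: payoffs 9, 11, 15 → best response Passive.
Entrant against Moderate: payoffs 16, 17, 19 → best response Passive.
Entrant against Passive: payoffs 10, 12, 6 → best response Moderate.
Mutual best responses: (Aggressive, Passive).

(Aggressive, Passive)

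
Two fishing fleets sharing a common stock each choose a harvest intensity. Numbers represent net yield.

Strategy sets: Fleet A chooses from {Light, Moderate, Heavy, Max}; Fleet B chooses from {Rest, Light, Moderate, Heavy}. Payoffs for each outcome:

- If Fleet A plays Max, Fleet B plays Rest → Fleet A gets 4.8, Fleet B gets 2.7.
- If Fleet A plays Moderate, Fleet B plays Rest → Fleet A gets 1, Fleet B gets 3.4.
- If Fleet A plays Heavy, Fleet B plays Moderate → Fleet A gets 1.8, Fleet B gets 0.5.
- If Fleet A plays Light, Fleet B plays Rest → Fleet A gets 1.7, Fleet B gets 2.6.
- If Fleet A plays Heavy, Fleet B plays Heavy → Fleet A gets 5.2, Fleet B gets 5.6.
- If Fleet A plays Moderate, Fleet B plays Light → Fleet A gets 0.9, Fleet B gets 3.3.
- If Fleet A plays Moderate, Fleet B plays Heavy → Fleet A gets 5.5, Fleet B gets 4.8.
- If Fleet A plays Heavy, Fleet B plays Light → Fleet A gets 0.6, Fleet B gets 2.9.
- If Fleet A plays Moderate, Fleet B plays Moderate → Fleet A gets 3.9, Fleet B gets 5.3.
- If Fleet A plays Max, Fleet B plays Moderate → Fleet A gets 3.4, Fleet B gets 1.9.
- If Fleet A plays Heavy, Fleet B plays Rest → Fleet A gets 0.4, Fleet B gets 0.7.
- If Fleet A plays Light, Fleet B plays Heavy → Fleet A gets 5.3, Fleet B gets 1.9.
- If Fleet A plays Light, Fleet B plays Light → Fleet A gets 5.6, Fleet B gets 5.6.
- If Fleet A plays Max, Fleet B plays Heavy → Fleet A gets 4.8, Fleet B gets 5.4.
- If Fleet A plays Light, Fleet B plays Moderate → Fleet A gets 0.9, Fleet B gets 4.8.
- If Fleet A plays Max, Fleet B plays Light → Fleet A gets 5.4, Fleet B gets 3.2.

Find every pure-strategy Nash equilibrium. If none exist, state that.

(Light, Light), (Moderate, Moderate)

(Light, Rest): Fleet A can switch to Max (1.7 → 4.8). Not NE.
(Light, Light): Fleet A gets 5.6, best alternative 5.4; Fleet B gets 5.6, best alternative 4.8. No profitable deviation — NE.
(Light, Moderate): Fleet A can switch to Moderate (0.9 → 3.9). Not NE.
(Light, Heavy): Fleet A can switch to Moderate (5.3 → 5.5). Not NE.
(Moderate, Rest): Fleet A can switch to Light (1 → 1.7). Not NE.
(Moderate, Light): Fleet A can switch to Light (0.9 → 5.6). Not NE.
(Moderate, Moderate): Fleet A gets 3.9, best alternative 3.4; Fleet B gets 5.3, best alternative 4.8. No profitable deviation — NE.
(Moderate, Heavy): Fleet B can switch to Moderate (4.8 → 5.3). Not NE.
(Heavy, Rest): Fleet A can switch to Light (0.4 → 1.7). Not NE.
(Heavy, Light): Fleet A can switch to Light (0.6 → 5.6). Not NE.
(The remaining 6 profiles each have a profitable deviation by the same check.)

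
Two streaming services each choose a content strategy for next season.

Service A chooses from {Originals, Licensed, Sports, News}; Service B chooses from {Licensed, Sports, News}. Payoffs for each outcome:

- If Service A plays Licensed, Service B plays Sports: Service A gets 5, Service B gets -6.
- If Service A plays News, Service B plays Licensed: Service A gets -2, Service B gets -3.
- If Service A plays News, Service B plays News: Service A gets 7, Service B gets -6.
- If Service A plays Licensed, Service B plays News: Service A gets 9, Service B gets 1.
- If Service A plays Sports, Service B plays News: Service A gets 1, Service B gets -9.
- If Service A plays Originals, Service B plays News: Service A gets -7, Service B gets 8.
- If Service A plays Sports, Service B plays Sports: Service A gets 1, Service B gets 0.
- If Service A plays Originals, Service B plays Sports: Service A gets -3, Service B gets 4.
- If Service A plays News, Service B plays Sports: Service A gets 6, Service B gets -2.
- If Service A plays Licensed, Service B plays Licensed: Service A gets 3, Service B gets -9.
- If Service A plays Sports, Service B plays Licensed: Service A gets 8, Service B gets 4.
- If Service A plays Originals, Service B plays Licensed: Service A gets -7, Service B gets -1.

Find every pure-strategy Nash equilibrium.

For each strategy profile, look for a profitable unilateral deviation.
(Originals, Licensed): Service A can switch to Licensed (-7 → 3). Not NE.
(Originals, Sports): Service A can switch to Licensed (-3 → 5). Not NE.
(Originals, News): Service A can switch to Licensed (-7 → 9). Not NE.
(Licensed, Licensed): Service A can switch to Sports (3 → 8). Not NE.
(Licensed, Sports): Service A can switch to News (5 → 6). Not NE.
(Licensed, News): Service A gets 9, best alternative 7; Service B gets 1, best alternative -6. No profitable deviation — NE.
(Sports, Licensed): Service A gets 8, best alternative 3; Service B gets 4, best alternative 0. No profitable deviation — NE.
(Sports, Sports): Service A can switch to Licensed (1 → 5). Not NE.
(Sports, News): Service A can switch to Licensed (1 → 9). Not NE.
(News, Licensed): Service A can switch to Licensed (-2 → 3). Not NE.
(News, Sports): Service A gets 6, best alternative 5; Service B gets -2, best alternative -3. No profitable deviation — NE.
(News, News): Service A can switch to Licensed (7 → 9). Not NE.

(Licensed, News); (Sports, Licensed); (News, Sports)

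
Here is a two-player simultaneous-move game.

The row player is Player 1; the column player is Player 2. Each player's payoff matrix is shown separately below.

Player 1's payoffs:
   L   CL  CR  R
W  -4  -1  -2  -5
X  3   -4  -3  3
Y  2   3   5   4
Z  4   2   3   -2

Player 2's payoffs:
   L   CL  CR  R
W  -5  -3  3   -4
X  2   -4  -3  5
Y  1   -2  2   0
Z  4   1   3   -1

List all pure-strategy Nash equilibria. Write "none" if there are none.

Pure-strategy Nash equilibria: (Y, CR) and (Z, L)

For each strategy profile, look for a profitable unilateral deviation.
(W, L): Player 1 can switch to X (-4 → 3). Not NE.
(W, CL): Player 1 can switch to Y (-1 → 3). Not NE.
(W, CR): Player 1 can switch to Y (-2 → 5). Not NE.
(W, R): Player 1 can switch to X (-5 → 3). Not NE.
(X, L): Player 1 can switch to Z (3 → 4). Not NE.
(X, CL): Player 1 can switch to W (-4 → -1). Not NE.
(X, CR): Player 1 can switch to W (-3 → -2). Not NE.
(X, R): Player 1 can switch to Y (3 → 4). Not NE.
(Y, CR): Player 1 gets 5, best alternative 3; Player 2 gets 2, best alternative 1. No profitable deviation — NE.
(Z, L): Player 1 gets 4, best alternative 3; Player 2 gets 4, best alternative 3. No profitable deviation — NE.
(The remaining 6 profiles each have a profitable deviation by the same check.)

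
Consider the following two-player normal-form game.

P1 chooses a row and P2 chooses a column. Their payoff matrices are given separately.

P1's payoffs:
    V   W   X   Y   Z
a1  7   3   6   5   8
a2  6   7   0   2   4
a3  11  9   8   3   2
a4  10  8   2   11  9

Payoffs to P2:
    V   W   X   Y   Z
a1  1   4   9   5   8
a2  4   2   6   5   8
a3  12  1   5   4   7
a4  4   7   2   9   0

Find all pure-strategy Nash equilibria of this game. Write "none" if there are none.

(a1, V): P1 can switch to a3 (7 → 11). Not NE.
(a1, W): P1 can switch to a2 (3 → 7). Not NE.
(a1, X): P1 can switch to a3 (6 → 8). Not NE.
(a1, Y): P1 can switch to a4 (5 → 11). Not NE.
(a1, Z): P1 can switch to a4 (8 → 9). Not NE.
(a2, V): P1 can switch to a1 (6 → 7). Not NE.
(a3, V): P1 gets 11, best alternative 10; P2 gets 12, best alternative 7. No profitable deviation — NE.
(a4, Y): P1 gets 11, best alternative 5; P2 gets 9, best alternative 7. No profitable deviation — NE.
(The remaining 12 profiles each have a profitable deviation by the same check.)

(a3, V) and (a4, Y)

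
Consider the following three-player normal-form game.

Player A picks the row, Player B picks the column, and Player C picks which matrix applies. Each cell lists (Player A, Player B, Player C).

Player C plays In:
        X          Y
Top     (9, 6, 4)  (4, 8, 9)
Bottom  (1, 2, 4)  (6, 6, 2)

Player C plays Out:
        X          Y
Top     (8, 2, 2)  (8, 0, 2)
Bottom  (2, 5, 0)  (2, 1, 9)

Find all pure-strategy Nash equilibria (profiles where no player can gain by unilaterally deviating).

Player A against (X, In): payoffs 9, 1 → best response Top.
Player A against (X, Out): payoffs 8, 2 → best response Top.
Player A against (Y, In): payoffs 4, 6 → best response Bottom.
Player A against (Y, Out): payoffs 8, 2 → best response Top.
Player B against (Top, In): payoffs 6, 8 → best response Y.
Player B against (Top, Out): payoffs 2, 0 → best response X.
Player B against (Bottom, In): payoffs 2, 6 → best response Y.
Player B against (Bottom, Out): payoffs 5, 1 → best response X.
Player C against (Top, X): payoffs 4, 2 → best response In.
Player C against (Top, Y): payoffs 9, 2 → best response In.
Player C against (Bottom, X): payoffs 4, 0 → best response In.
Player C against (Bottom, Y): payoffs 2, 9 → best response Out.
No profile is a mutual best response for all players.

This game has no pure Nash equilibrium.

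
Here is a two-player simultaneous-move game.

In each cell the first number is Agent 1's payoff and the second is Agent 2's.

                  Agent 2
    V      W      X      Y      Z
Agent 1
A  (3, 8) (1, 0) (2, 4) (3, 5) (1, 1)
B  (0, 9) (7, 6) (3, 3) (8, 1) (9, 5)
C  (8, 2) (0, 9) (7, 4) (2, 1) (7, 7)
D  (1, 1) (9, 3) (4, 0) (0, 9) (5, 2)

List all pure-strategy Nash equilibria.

none

Mark each player's best response to every combination of opponents' strategies; a profile where every player is best-responding is a pure Nash equilibrium.
Agent 1 against V: payoffs 3, 0, 8, 1 → best response C.
Agent 1 against W: payoffs 1, 7, 0, 9 → best response D.
Agent 1 against X: payoffs 2, 3, 7, 4 → best response C.
Agent 1 against Y: payoffs 3, 8, 2, 0 → best response B.
Agent 1 against Z: payoffs 1, 9, 7, 5 → best response B.
Agent 2 against A: payoffs 8, 0, 4, 5, 1 → best response V.
Agent 2 against B: payoffs 9, 6, 3, 1, 5 → best response V.
Agent 2 against C: payoffs 2, 9, 4, 1, 7 → best response W.
Agent 2 against D: payoffs 1, 3, 0, 9, 2 → best response Y.
No profile is a mutual best response for all players.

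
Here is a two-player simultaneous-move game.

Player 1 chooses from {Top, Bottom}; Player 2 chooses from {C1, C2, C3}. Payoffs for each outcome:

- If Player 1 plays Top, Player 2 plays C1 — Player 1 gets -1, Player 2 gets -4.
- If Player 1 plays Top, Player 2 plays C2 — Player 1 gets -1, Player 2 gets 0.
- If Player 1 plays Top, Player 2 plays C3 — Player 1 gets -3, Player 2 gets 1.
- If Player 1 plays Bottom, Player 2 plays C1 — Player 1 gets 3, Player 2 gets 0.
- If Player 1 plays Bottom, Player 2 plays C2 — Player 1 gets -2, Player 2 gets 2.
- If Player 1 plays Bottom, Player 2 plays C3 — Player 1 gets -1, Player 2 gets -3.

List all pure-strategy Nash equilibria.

Player 1 against C1: payoffs -1, 3 → best response Bottom.
Player 1 against C2: payoffs -1, -2 → best response Top.
Player 1 against C3: payoffs -3, -1 → best response Bottom.
Player 2 against Top: payoffs -4, 0, 1 → best response C3.
Player 2 against Bottom: payoffs 0, 2, -3 → best response C2.
No profile is a mutual best response for all players.

There is no pure-strategy Nash equilibrium.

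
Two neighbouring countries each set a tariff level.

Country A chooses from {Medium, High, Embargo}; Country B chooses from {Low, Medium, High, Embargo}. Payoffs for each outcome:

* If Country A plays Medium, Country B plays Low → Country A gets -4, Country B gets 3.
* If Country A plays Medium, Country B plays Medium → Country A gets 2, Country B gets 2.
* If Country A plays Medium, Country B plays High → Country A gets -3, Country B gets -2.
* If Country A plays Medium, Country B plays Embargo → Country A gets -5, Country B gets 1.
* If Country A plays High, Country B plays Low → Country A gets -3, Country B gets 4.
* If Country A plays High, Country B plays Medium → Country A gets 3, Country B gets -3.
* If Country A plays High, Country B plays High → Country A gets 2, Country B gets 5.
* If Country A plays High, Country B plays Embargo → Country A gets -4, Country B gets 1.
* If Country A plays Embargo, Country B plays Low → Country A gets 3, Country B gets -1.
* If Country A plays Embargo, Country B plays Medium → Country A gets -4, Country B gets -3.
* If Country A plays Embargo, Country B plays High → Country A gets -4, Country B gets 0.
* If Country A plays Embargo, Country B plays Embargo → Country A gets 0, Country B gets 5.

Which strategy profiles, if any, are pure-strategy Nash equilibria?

Pure-strategy Nash equilibria: (High, High), (Embargo, Embargo)

Country A against Low: payoffs -4, -3, 3 → best response Embargo.
Country A against Medium: payoffs 2, 3, -4 → best response High.
Country A against High: payoffs -3, 2, -4 → best response High.
Country A against Embargo: payoffs -5, -4, 0 → best response Embargo.
Country B against Medium: payoffs 3, 2, -2, 1 → best response Low.
Country B against High: payoffs 4, -3, 5, 1 → best response High.
Country B against Embargo: payoffs -1, -3, 0, 5 → best response Embargo.
Mutual best responses: (High, High); (Embargo, Embargo).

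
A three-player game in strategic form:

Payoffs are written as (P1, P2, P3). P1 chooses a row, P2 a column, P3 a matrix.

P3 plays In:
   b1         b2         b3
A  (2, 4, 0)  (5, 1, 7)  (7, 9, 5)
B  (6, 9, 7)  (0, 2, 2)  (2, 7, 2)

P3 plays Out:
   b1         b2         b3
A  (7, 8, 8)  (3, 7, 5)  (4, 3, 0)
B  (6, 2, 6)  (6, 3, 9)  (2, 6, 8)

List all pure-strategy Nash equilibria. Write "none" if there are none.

(A, b1, Out); (A, b3, In); (B, b1, In)

For each player, find the best response to each opponent profile; mutual best responses are the pure NE.
P1 against (b1, In): payoffs 2, 6 → best response B.
P1 against (b1, Out): payoffs 7, 6 → best response A.
P1 against (b2, In): payoffs 5, 0 → best response A.
P1 against (b2, Out): payoffs 3, 6 → best response B.
P1 against (b3, In): payoffs 7, 2 → best response A.
P1 against (b3, Out): payoffs 4, 2 → best response A.
P2 against (A, In): payoffs 4, 1, 9 → best response b3.
P2 against (A, Out): payoffs 8, 7, 3 → best response b1.
P2 against (B, In): payoffs 9, 2, 7 → best response b1.
P2 against (B, Out): payoffs 2, 3, 6 → best response b3.
P3 against (A, b1): payoffs 0, 8 → best response Out.
P3 against (A, b2): payoffs 7, 5 → best response In.
P3 against (A, b3): payoffs 5, 0 → best response In.
P3 against (B, b1): payoffs 7, 6 → best response In.
P3 against (B, b2): payoffs 2, 9 → best response Out.
P3 against (B, b3): payoffs 2, 8 → best response Out.
Mutual best responses: (A, b1, Out); (A, b3, In); (B, b1, In).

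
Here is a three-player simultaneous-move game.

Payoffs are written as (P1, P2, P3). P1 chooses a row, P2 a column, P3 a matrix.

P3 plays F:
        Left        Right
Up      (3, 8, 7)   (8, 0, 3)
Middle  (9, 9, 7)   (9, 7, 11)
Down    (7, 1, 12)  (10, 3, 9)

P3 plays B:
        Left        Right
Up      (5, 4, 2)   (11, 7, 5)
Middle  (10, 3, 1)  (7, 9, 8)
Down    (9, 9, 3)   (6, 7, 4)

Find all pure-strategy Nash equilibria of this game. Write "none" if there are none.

Mark each player's best response to every combination of opponents' strategies; a profile where every player is best-responding is a pure Nash equilibrium.
P1 against (Left, F): payoffs 3, 9, 7 → best response Middle.
P1 against (Left, B): payoffs 5, 10, 9 → best response Middle.
P1 against (Right, F): payoffs 8, 9, 10 → best response Down.
P1 against (Right, B): payoffs 11, 7, 6 → best response Up.
P2 against (Up, F): payoffs 8, 0 → best response Left.
P2 against (Up, B): payoffs 4, 7 → best response Right.
P2 against (Middle, F): payoffs 9, 7 → best response Left.
P2 against (Middle, B): payoffs 3, 9 → best response Right.
P2 against (Down, F): payoffs 1, 3 → best response Right.
P2 against (Down, B): payoffs 9, 7 → best response Left.
P3 against (Up, Left): payoffs 7, 2 → best response F.
P3 against (Up, Right): payoffs 3, 5 → best response B.
P3 against (Middle, Left): payoffs 7, 1 → best response F.
P3 against (Middle, Right): payoffs 11, 8 → best response F.
P3 against (Down, Left): payoffs 12, 3 → best response F.
P3 against (Down, Right): payoffs 9, 4 → best response F.
Mutual best responses: (Up, Right, B); (Middle, Left, F); (Down, Right, F).

Pure-strategy Nash equilibria: (Up, Right, B), (Middle, Left, F), (Down, Right, F)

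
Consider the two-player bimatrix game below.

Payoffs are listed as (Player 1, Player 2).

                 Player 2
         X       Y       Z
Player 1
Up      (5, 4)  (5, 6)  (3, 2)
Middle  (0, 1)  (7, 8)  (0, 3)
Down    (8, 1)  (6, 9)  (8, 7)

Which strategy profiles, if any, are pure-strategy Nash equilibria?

Player 1 against X: payoffs 5, 0, 8 → best response Down.
Player 1 against Y: payoffs 5, 7, 6 → best response Middle.
Player 1 against Z: payoffs 3, 0, 8 → best response Down.
Player 2 against Up: payoffs 4, 6, 2 → best response Y.
Player 2 against Middle: payoffs 1, 8, 3 → best response Y.
Player 2 against Down: payoffs 1, 9, 7 → best response Y.
Mutual best responses: (Middle, Y).

(Middle, Y)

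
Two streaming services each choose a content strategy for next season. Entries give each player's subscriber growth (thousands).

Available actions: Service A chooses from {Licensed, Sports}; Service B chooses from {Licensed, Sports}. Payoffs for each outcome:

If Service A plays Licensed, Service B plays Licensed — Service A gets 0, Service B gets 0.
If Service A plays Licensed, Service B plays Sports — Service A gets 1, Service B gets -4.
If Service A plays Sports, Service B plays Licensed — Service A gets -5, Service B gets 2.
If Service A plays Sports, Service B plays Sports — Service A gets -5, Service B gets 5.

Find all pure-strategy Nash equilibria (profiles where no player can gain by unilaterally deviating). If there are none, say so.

The unique pure-strategy Nash equilibrium is (Licensed, Licensed).

(Licensed, Licensed): Service A gets 0, best alternative -5; Service B gets 0, best alternative -4. No profitable deviation — NE.
(Licensed, Sports): Service B can switch to Licensed (-4 → 0). Not NE.
(Sports, Licensed): Service A can switch to Licensed (-5 → 0). Not NE.
(Sports, Sports): Service A can switch to Licensed (-5 → 1). Not NE.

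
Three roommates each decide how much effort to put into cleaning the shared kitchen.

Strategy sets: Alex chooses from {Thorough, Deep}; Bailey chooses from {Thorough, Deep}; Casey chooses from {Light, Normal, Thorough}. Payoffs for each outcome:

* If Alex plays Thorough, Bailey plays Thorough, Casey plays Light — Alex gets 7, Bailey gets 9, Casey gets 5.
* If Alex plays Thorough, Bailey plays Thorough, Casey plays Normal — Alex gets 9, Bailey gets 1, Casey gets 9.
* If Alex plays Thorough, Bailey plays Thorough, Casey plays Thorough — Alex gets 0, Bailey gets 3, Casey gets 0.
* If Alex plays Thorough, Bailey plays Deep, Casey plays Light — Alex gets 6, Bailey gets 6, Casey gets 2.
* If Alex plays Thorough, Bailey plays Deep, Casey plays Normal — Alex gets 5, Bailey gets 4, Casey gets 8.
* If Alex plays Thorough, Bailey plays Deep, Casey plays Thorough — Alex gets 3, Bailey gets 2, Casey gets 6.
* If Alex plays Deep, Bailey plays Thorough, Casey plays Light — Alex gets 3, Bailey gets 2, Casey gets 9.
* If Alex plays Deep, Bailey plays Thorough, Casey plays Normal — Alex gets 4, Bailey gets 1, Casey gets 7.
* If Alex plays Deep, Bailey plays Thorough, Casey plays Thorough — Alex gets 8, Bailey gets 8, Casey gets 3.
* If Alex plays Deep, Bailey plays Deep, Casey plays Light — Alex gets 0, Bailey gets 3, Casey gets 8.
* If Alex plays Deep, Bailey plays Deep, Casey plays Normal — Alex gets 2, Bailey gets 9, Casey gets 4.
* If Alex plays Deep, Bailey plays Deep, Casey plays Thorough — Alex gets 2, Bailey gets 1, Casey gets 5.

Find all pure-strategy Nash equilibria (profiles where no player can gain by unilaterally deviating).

The unique pure-strategy Nash equilibrium is (Thorough, Deep, Normal).

(Thorough, Thorough, Light): Casey can switch to Normal (5 → 9). Not NE.
(Thorough, Thorough, Normal): Bailey can switch to Deep (1 → 4). Not NE.
(Thorough, Thorough, Thorough): Alex can switch to Deep (0 → 8). Not NE.
(Thorough, Deep, Light): Bailey can switch to Thorough (6 → 9). Not NE.
(Thorough, Deep, Normal): Alex gets 5, best alternative 2; Bailey gets 4, best alternative 1; Casey gets 8, best alternative 6. No profitable deviation — NE.
(Thorough, Deep, Thorough): Bailey can switch to Thorough (2 → 3). Not NE.
(Deep, Thorough, Light): Alex can switch to Thorough (3 → 7). Not NE.
(Deep, Thorough, Normal): Alex can switch to Thorough (4 → 9). Not NE.
(Deep, Thorough, Thorough): Casey can switch to Light (3 → 9). Not NE.
(Deep, Deep, Light): Alex can switch to Thorough (0 → 6). Not NE.
(Deep, Deep, Normal): Alex can switch to Thorough (2 → 5). Not NE.
(Deep, Deep, Thorough): Alex can switch to Thorough (2 → 3). Not NE.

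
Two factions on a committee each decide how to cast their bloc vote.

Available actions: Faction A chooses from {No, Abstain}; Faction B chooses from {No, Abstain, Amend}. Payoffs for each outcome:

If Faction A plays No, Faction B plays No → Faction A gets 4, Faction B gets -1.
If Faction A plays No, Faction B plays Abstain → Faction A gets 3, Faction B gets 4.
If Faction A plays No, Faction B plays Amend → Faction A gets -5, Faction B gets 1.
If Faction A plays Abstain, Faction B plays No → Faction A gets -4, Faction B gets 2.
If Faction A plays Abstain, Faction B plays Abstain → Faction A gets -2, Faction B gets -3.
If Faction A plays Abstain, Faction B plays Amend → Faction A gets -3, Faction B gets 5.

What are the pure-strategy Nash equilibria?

Faction A against No: payoffs 4, -4 → best response No.
Faction A against Abstain: payoffs 3, -2 → best response No.
Faction A against Amend: payoffs -5, -3 → best response Abstain.
Faction B against No: payoffs -1, 4, 1 → best response Abstain.
Faction B against Abstain: payoffs 2, -3, 5 → best response Amend.
Mutual best responses: (No, Abstain); (Abstain, Amend).

(No, Abstain) and (Abstain, Amend)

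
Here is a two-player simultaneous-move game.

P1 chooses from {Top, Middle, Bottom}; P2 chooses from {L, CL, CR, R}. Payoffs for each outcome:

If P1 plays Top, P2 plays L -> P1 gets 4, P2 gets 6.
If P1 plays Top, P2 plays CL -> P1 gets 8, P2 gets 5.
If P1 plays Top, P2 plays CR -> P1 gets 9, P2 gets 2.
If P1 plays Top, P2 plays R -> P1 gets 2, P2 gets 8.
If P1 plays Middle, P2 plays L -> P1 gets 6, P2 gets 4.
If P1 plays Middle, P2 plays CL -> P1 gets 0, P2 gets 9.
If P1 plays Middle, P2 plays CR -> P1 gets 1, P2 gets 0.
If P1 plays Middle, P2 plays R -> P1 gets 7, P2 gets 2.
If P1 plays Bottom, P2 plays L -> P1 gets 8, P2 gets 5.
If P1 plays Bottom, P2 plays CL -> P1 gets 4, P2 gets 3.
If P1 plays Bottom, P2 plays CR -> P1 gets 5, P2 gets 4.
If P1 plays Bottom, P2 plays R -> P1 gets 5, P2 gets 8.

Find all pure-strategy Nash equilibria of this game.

Mark each player's best response to every combination of opponents' strategies; a profile where every player is best-responding is a pure Nash equilibrium.
P1 against L: payoffs 4, 6, 8 → best response Bottom.
P1 against CL: payoffs 8, 0, 4 → best response Top.
P1 against CR: payoffs 9, 1, 5 → best response Top.
P1 against R: payoffs 2, 7, 5 → best response Middle.
P2 against Top: payoffs 6, 5, 2, 8 → best response R.
P2 against Middle: payoffs 4, 9, 0, 2 → best response CL.
P2 against Bottom: payoffs 5, 3, 4, 8 → best response R.
No profile is a mutual best response for all players.

none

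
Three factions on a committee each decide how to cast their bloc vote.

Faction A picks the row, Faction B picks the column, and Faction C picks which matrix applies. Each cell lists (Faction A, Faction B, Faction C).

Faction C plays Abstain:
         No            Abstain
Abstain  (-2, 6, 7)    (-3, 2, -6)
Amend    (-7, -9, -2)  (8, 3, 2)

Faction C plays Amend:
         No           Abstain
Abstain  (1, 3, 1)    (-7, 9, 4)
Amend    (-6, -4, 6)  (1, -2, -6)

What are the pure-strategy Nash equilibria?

The pure Nash equilibria are (Abstain, No, Abstain) and (Amend, Abstain, Abstain).

For each player, find the best response to each opponent profile; mutual best responses are the pure NE.
Faction A against (No, Abstain): payoffs -2, -7 → best response Abstain.
Faction A against (No, Amend): payoffs 1, -6 → best response Abstain.
Faction A against (Abstain, Abstain): payoffs -3, 8 → best response Amend.
Faction A against (Abstain, Amend): payoffs -7, 1 → best response Amend.
Faction B against (Abstain, Abstain): payoffs 6, 2 → best response No.
Faction B against (Abstain, Amend): payoffs 3, 9 → best response Abstain.
Faction B against (Amend, Abstain): payoffs -9, 3 → best response Abstain.
Faction B against (Amend, Amend): payoffs -4, -2 → best response Abstain.
Faction C against (Abstain, No): payoffs 7, 1 → best response Abstain.
Faction C against (Abstain, Abstain): payoffs -6, 4 → best response Amend.
Faction C against (Amend, No): payoffs -2, 6 → best response Amend.
Faction C against (Amend, Abstain): payoffs 2, -6 → best response Abstain.
Mutual best responses: (Abstain, No, Abstain); (Amend, Abstain, Abstain).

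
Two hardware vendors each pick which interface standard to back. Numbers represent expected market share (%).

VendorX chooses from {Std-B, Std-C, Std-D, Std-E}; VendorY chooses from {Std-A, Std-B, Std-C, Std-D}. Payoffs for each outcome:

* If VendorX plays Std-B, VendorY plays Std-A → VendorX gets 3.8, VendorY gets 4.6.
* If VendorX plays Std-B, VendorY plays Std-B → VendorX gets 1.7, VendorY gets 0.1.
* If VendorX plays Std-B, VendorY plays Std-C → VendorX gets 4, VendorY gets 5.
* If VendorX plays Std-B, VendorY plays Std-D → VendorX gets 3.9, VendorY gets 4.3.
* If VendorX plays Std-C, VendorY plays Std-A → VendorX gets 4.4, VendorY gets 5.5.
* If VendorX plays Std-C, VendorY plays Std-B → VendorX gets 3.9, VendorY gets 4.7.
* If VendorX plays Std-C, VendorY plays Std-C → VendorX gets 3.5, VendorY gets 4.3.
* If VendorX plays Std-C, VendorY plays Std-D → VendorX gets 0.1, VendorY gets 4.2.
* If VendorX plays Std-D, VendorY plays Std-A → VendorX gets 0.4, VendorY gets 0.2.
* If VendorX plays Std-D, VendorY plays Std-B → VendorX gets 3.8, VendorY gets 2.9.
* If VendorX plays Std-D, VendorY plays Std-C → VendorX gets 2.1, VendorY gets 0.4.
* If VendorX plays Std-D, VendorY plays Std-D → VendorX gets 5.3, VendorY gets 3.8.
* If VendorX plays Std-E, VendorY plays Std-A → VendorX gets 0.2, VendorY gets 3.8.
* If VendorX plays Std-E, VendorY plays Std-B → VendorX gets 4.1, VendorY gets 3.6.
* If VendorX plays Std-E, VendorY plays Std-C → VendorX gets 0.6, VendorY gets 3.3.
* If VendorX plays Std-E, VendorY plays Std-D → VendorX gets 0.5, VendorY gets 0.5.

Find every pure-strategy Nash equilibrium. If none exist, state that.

(Std-B, Std-C), (Std-C, Std-A), (Std-D, Std-D)

For each strategy profile, look for a profitable unilateral deviation.
(Std-B, Std-A): VendorX can switch to Std-C (3.8 → 4.4). Not NE.
(Std-B, Std-B): VendorX can switch to Std-C (1.7 → 3.9). Not NE.
(Std-B, Std-C): VendorX gets 4, best alternative 3.5; VendorY gets 5, best alternative 4.6. No profitable deviation — NE.
(Std-B, Std-D): VendorX can switch to Std-D (3.9 → 5.3). Not NE.
(Std-C, Std-A): VendorX gets 4.4, best alternative 3.8; VendorY gets 5.5, best alternative 4.7. No profitable deviation — NE.
(Std-C, Std-B): VendorX can switch to Std-E (3.9 → 4.1). Not NE.
(Std-C, Std-C): VendorX can switch to Std-B (3.5 → 4). Not NE.
(Std-C, Std-D): VendorX can switch to Std-B (0.1 → 3.9). Not NE.
(Std-D, Std-A): VendorX can switch to Std-B (0.4 → 3.8). Not NE.
(Std-D, Std-B): VendorX can switch to Std-C (3.8 → 3.9). Not NE.
(Std-D, Std-D): VendorX gets 5.3, best alternative 3.9; VendorY gets 3.8, best alternative 2.9. No profitable deviation — NE.
(The remaining 5 profiles each have a profitable deviation by the same check.)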